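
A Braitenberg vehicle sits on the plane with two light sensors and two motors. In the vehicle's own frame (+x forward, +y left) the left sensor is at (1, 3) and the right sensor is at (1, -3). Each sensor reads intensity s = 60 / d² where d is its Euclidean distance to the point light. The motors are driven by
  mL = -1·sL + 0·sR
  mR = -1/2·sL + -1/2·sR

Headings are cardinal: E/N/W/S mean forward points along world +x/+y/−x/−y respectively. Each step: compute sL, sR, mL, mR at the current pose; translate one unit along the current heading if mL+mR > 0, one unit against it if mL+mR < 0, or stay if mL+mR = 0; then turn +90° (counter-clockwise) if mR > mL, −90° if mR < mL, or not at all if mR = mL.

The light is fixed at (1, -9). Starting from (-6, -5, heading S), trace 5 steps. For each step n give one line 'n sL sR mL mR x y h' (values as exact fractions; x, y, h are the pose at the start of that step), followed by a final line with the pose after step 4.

0 12/5 60/109 -12/5 -804/545 -6 -5 S
1 3/5 3/2 -3/5 -21/20 -6 -4 E
2 60/41 60/137 -60/41 -5340/5617 -7 -4 S
3 6/13 30/29 -6/13 -282/377 -7 -3 E
4 60/61 60/169 -60/61 -6900/10309 -8 -3 S
final -8 -2 E

n=0: pose=(-6,-5,S); sL=12/5, sR=60/109; mL=-12/5, mR=-804/545; mL+mR=-2112/545 → advance -1; mR−mL=504/545 → turn +1·90°
n=1: pose=(-6,-4,E); sL=3/5, sR=3/2; mL=-3/5, mR=-21/20; mL+mR=-33/20 → advance -1; mR−mL=-9/20 → turn -1·90°
n=2: pose=(-7,-4,S); sL=60/41, sR=60/137; mL=-60/41, mR=-5340/5617; mL+mR=-13560/5617 → advance -1; mR−mL=2880/5617 → turn +1·90°
n=3: pose=(-7,-3,E); sL=6/13, sR=30/29; mL=-6/13, mR=-282/377; mL+mR=-456/377 → advance -1; mR−mL=-108/377 → turn -1·90°
n=4: pose=(-8,-3,S); sL=60/61, sR=60/169; mL=-60/61, mR=-6900/10309; mL+mR=-17040/10309 → advance -1; mR−mL=3240/10309 → turn +1·90°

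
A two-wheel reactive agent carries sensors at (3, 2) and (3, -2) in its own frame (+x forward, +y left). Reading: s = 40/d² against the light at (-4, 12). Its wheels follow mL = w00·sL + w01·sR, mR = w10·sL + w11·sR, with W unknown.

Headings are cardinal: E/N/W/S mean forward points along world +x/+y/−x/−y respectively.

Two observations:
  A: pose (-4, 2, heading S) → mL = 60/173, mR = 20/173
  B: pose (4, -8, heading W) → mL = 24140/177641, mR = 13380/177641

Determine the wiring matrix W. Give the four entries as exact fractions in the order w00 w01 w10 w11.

obs A: pose=(-4,2,S) → sL=40/173, sR=40/173, mL=60/173, mR=20/173
obs B: pose=(4,-8,W) → sL=40/509, sR=40/349, mL=24140/177641, mR=13380/177641
sensor matrix S = [[40/173, 40/173], [40/509, 40/349]]; det S = 256000/30731893
solve [mL_A; mL_B] = S·[w00; w01] and [mR_A; mR_B] = S·[w10; w11]:
  w00 = 1, w01 = 1/2, w10 = -1/2, w11 = 1

1 1/2 -1/2 1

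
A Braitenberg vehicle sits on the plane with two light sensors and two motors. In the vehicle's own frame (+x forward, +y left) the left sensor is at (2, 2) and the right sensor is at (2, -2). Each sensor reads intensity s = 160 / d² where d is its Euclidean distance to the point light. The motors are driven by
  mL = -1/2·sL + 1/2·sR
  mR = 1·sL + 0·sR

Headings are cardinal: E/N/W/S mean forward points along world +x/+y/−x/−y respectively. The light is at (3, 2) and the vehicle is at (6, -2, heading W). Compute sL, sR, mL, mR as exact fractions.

left sensor world pos  = (4, -4); dL² = 37
right sensor world pos = (4, 0); dR² = 5
sL = 160/37 = 160/37
sR = 160/5 = 32
mL = -1/2·sL + 1/2·sR = 512/37
mR = 1·sL + 0·sR = 160/37

160/37 32 512/37 160/37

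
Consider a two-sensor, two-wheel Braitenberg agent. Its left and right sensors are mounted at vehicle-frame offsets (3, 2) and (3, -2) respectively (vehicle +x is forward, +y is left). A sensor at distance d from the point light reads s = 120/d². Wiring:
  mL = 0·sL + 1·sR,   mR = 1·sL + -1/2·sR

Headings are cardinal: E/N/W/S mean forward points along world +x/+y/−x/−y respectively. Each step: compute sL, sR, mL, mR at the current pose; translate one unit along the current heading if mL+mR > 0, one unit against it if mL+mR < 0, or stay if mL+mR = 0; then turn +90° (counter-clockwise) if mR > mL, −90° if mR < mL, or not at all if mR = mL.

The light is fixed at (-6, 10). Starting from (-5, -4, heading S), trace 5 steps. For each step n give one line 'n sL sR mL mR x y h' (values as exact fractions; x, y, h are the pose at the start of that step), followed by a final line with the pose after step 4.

0 60/149 12/29 12/29 846/4321 -5 -4 S
1 120/293 120/173 120/173 3180/50689 -5 -5 W
2 30/37 30/37 30/37 15/37 -6 -5 N
3 40/51 24/53 24/53 1508/2703 -6 -4 E
4 60/61 12/13 12/13 414/793 -5 -4 N
final -5 -3 E

n=0: pose=(-5,-4,S); sL=60/149, sR=12/29; mL=12/29, mR=846/4321; mL+mR=2634/4321 → advance +1; mR−mL=-942/4321 → turn -1·90°
n=1: pose=(-5,-5,W); sL=120/293, sR=120/173; mL=120/173, mR=3180/50689; mL+mR=38340/50689 → advance +1; mR−mL=-31980/50689 → turn -1·90°
n=2: pose=(-6,-5,N); sL=30/37, sR=30/37; mL=30/37, mR=15/37; mL+mR=45/37 → advance +1; mR−mL=-15/37 → turn -1·90°
n=3: pose=(-6,-4,E); sL=40/51, sR=24/53; mL=24/53, mR=1508/2703; mL+mR=2732/2703 → advance +1; mR−mL=284/2703 → turn +1·90°
n=4: pose=(-5,-4,N); sL=60/61, sR=12/13; mL=12/13, mR=414/793; mL+mR=1146/793 → advance +1; mR−mL=-318/793 → turn -1·90°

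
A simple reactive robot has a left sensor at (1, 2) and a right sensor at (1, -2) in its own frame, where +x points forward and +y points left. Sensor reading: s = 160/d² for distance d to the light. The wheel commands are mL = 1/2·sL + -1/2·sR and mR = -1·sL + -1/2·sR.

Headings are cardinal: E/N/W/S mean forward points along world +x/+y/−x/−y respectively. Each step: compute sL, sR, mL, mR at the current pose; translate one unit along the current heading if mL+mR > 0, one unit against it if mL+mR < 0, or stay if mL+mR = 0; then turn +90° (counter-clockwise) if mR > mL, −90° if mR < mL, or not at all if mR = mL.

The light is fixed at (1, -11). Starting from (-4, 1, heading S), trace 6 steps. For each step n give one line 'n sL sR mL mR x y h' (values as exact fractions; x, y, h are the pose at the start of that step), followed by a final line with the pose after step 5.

0 16/13 16/17 32/221 -376/221 -4 1 S
1 160/157 160/261 8320/40977 -54320/40977 -4 2 W
2 20/29 4/5 -8/145 -158/145 -3 2 N
3 32/41 160/109 -1536/4469 -6768/4469 -3 1 E
4 16/13 16/17 32/221 -376/221 -4 1 S
5 160/157 160/261 8320/40977 -54320/40977 -4 2 W
final -3 2 N

n=0: pose=(-4,1,S); sL=16/13, sR=16/17; mL=32/221, mR=-376/221; mL+mR=-344/221 → advance -1; mR−mL=-24/13 → turn -1·90°
n=1: pose=(-4,2,W); sL=160/157, sR=160/261; mL=8320/40977, mR=-54320/40977; mL+mR=-46000/40977 → advance -1; mR−mL=-240/157 → turn -1·90°
n=2: pose=(-3,2,N); sL=20/29, sR=4/5; mL=-8/145, mR=-158/145; mL+mR=-166/145 → advance -1; mR−mL=-30/29 → turn -1·90°
n=3: pose=(-3,1,E); sL=32/41, sR=160/109; mL=-1536/4469, mR=-6768/4469; mL+mR=-8304/4469 → advance -1; mR−mL=-48/41 → turn -1·90°
n=4: pose=(-4,1,S); sL=16/13, sR=16/17; mL=32/221, mR=-376/221; mL+mR=-344/221 → advance -1; mR−mL=-24/13 → turn -1·90°
n=5: pose=(-4,2,W); sL=160/157, sR=160/261; mL=8320/40977, mR=-54320/40977; mL+mR=-46000/40977 → advance -1; mR−mL=-240/157 → turn -1·90°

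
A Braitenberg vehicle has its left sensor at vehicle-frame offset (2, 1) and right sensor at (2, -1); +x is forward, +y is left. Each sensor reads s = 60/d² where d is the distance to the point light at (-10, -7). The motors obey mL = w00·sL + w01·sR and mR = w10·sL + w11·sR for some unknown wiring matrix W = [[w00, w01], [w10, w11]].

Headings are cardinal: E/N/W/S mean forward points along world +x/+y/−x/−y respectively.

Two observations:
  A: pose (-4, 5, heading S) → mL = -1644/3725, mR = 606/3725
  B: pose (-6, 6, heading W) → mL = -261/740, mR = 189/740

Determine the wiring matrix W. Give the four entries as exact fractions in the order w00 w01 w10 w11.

-1/2 -1/2 1 -1/2

obs A: pose=(-4,5,S) → sL=60/149, sR=12/25, mL=-1644/3725, mR=606/3725
obs B: pose=(-6,6,W) → sL=15/37, sR=3/10, mL=-261/740, mR=189/740
sensor matrix S = [[60/149, 12/25], [15/37, 3/10]]; det S = -2034/27565
solve [mL_A; mL_B] = S·[w00; w01] and [mR_A; mR_B] = S·[w10; w11]:
  w00 = -1/2, w01 = -1/2, w10 = 1, w11 = -1/2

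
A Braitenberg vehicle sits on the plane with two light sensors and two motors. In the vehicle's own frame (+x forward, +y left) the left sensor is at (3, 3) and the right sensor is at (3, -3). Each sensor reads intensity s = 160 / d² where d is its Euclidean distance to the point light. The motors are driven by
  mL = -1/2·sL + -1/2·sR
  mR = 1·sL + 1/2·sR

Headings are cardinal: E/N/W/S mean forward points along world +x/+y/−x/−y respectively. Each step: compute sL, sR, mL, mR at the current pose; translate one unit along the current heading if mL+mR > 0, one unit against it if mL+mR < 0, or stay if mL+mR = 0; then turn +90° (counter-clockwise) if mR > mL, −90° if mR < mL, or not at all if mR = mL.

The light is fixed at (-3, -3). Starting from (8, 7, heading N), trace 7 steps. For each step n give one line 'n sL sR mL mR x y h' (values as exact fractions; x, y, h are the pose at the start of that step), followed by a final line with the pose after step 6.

0 160/233 32/73 -9568/17009 15408/17009 8 7 N
1 5/4 8/13 -97/104 81/52 8 8 W
2 160/233 160/113 -27680/26329 36720/26329 7 8 S
3 80/169 80/109 -11120/18421 15480/18421 7 7 E
4 160/233 32/73 -9568/17009 15408/17009 8 7 N
5 5/4 8/13 -97/104 81/52 8 8 W
6 160/233 160/113 -27680/26329 36720/26329 7 8 S
final 7 7 E

n=0: pose=(8,7,N); sL=160/233, sR=32/73; mL=-9568/17009, mR=15408/17009; mL+mR=80/233 → advance +1; mR−mL=24976/17009 → turn +1·90°
n=1: pose=(8,8,W); sL=5/4, sR=8/13; mL=-97/104, mR=81/52; mL+mR=5/8 → advance +1; mR−mL=259/104 → turn +1·90°
n=2: pose=(7,8,S); sL=160/233, sR=160/113; mL=-27680/26329, mR=36720/26329; mL+mR=80/233 → advance +1; mR−mL=64400/26329 → turn +1·90°
n=3: pose=(7,7,E); sL=80/169, sR=80/109; mL=-11120/18421, mR=15480/18421; mL+mR=40/169 → advance +1; mR−mL=26600/18421 → turn +1·90°
n=4: pose=(8,7,N); sL=160/233, sR=32/73; mL=-9568/17009, mR=15408/17009; mL+mR=80/233 → advance +1; mR−mL=24976/17009 → turn +1·90°
n=5: pose=(8,8,W); sL=5/4, sR=8/13; mL=-97/104, mR=81/52; mL+mR=5/8 → advance +1; mR−mL=259/104 → turn +1·90°
n=6: pose=(7,8,S); sL=160/233, sR=160/113; mL=-27680/26329, mR=36720/26329; mL+mR=80/233 → advance +1; mR−mL=64400/26329 → turn +1·90°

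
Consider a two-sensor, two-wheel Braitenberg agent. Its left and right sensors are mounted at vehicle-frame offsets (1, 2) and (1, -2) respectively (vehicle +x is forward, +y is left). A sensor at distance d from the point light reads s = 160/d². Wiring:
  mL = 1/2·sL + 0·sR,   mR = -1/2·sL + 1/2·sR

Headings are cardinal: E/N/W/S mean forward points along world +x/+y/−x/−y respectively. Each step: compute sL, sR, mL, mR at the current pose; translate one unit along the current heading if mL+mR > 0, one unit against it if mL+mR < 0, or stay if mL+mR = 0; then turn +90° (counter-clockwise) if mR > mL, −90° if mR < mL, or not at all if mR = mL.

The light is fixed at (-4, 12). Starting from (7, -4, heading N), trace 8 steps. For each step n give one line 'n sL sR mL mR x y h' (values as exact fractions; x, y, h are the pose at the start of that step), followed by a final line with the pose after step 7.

n=0: pose=(7,-4,N); sL=80/153, sR=80/197; mL=40/153, mR=-1760/30141; mL+mR=40/197 → advance +1; mR−mL=-9640/30141 → turn -1·90°
n=1: pose=(7,-3,E); sL=160/313, sR=160/433; mL=80/313, mR=-9600/135529; mL+mR=80/433 → advance +1; mR−mL=-44240/135529 → turn -1·90°
n=2: pose=(8,-3,S); sL=40/113, sR=40/89; mL=20/113, mR=480/10057; mL+mR=20/89 → advance +1; mR−mL=-1300/10057 → turn -1·90°
n=3: pose=(8,-4,W); sL=32/89, sR=160/317; mL=16/89, mR=2048/28213; mL+mR=80/317 → advance +1; mR−mL=-3024/28213 → turn -1·90°
n=4: pose=(7,-4,N); sL=80/153, sR=80/197; mL=40/153, mR=-1760/30141; mL+mR=40/197 → advance +1; mR−mL=-9640/30141 → turn -1·90°
n=5: pose=(7,-3,E); sL=160/313, sR=160/433; mL=80/313, mR=-9600/135529; mL+mR=80/433 → advance +1; mR−mL=-44240/135529 → turn -1·90°
n=6: pose=(8,-3,S); sL=40/113, sR=40/89; mL=20/113, mR=480/10057; mL+mR=20/89 → advance +1; mR−mL=-1300/10057 → turn -1·90°
n=7: pose=(8,-4,W); sL=32/89, sR=160/317; mL=16/89, mR=2048/28213; mL+mR=80/317 → advance +1; mR−mL=-3024/28213 → turn -1·90°

0 80/153 80/197 40/153 -1760/30141 7 -4 N
1 160/313 160/433 80/313 -9600/135529 7 -3 E
2 40/113 40/89 20/113 480/10057 8 -3 S
3 32/89 160/317 16/89 2048/28213 8 -4 W
4 80/153 80/197 40/153 -1760/30141 7 -4 N
5 160/313 160/433 80/313 -9600/135529 7 -3 E
6 40/113 40/89 20/113 480/10057 8 -3 S
7 32/89 160/317 16/89 2048/28213 8 -4 W
final 7 -4 N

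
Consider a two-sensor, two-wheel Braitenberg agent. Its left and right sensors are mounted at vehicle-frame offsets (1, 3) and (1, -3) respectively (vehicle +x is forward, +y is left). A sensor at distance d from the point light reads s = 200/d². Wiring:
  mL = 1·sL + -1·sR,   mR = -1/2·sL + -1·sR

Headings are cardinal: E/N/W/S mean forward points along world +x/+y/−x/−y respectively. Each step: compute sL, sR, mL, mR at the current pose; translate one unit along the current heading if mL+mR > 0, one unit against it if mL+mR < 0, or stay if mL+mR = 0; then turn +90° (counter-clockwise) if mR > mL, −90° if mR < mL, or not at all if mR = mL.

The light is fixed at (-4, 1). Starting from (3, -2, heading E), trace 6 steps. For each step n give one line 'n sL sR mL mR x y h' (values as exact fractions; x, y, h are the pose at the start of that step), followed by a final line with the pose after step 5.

0 25/8 2 9/8 -57/16 3 -2 E
1 200/97 8 -576/97 -876/97 2 -2 S
2 4 100/13 -48/13 -126/13 2 -1 W
3 200/17 200/101 16800/1717 -13500/1717 3 -1 N
4 50/17 5/2 15/34 -135/34 3 0 E
5 40/17 200/13 -2880/221 -3660/221 2 0 S
final 2 1 W

n=0: pose=(3,-2,E); sL=25/8, sR=2; mL=9/8, mR=-57/16; mL+mR=-39/16 → advance -1; mR−mL=-75/16 → turn -1·90°
n=1: pose=(2,-2,S); sL=200/97, sR=8; mL=-576/97, mR=-876/97; mL+mR=-1452/97 → advance -1; mR−mL=-300/97 → turn -1·90°
n=2: pose=(2,-1,W); sL=4, sR=100/13; mL=-48/13, mR=-126/13; mL+mR=-174/13 → advance -1; mR−mL=-6 → turn -1·90°
n=3: pose=(3,-1,N); sL=200/17, sR=200/101; mL=16800/1717, mR=-13500/1717; mL+mR=3300/1717 → advance +1; mR−mL=-300/17 → turn -1·90°
n=4: pose=(3,0,E); sL=50/17, sR=5/2; mL=15/34, mR=-135/34; mL+mR=-60/17 → advance -1; mR−mL=-75/17 → turn -1·90°
n=5: pose=(2,0,S); sL=40/17, sR=200/13; mL=-2880/221, mR=-3660/221; mL+mR=-6540/221 → advance -1; mR−mL=-60/17 → turn -1·90°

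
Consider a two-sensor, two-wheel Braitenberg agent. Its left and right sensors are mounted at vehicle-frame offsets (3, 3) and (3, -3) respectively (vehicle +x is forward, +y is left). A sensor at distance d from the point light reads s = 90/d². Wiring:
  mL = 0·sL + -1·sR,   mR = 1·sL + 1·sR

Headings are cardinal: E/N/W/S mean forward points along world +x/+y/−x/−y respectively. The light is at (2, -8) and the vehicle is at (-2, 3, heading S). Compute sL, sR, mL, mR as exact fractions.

18/13 90/113 -90/113 3204/1469

left sensor world pos  = (1, 0); dL² = 65
right sensor world pos = (-5, 0); dR² = 113
sL = 90/65 = 18/13
sR = 90/113 = 90/113
mL = 0·sL + -1·sR = -90/113
mR = 1·sL + 1·sR = 3204/1469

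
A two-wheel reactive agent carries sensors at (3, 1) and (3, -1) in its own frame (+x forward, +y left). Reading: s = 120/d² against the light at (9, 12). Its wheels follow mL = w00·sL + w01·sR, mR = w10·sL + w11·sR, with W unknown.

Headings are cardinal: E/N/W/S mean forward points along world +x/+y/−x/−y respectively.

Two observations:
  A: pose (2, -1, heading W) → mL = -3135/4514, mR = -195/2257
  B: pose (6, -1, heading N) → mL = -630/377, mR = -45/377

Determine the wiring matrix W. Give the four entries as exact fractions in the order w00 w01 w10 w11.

obs A: pose=(2,-1,W) → sL=15/37, sR=30/61, mL=-3135/4514, mR=-195/2257
obs B: pose=(6,-1,N) → sL=30/29, sR=15/13, mL=-630/377, mR=-45/377
sensor matrix S = [[15/37, 30/61], [30/29, 15/13]]; det S = -34875/850889
solve [mL_A; mL_B] = S·[w00; w01] and [mR_A; mR_B] = S·[w10; w11]:
  w00 = -1/2, w01 = -1, w10 = 1, w11 = -1

-1/2 -1 1 -1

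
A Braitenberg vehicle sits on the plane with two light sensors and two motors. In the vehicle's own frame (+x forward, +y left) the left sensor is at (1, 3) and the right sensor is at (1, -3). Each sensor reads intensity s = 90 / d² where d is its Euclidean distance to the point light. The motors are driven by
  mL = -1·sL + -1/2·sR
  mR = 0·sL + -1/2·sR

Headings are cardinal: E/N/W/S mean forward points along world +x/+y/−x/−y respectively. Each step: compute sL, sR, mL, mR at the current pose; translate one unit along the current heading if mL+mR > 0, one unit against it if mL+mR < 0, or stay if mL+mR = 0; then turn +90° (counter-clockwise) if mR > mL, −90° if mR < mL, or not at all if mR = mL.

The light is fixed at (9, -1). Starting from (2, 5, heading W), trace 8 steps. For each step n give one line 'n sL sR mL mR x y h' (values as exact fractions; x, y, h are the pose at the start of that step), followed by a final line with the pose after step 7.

0 90/73 18/29 -3267/2117 -9/29 2 5 W
1 45/17 45/53 -5535/1802 -45/106 3 5 S
2 18/25 90/41 -1863/1025 -45/41 3 6 E
3 45/82 9/8 -729/656 -9/16 2 6 N
4 90/73 18/29 -3267/2117 -9/29 2 5 W
5 45/17 45/53 -5535/1802 -45/106 3 5 S
6 18/25 90/41 -1863/1025 -45/41 3 6 E
7 45/82 9/8 -729/656 -9/16 2 6 N
final 2 5 W

n=0: pose=(2,5,W); sL=90/73, sR=18/29; mL=-3267/2117, mR=-9/29; mL+mR=-3924/2117 → advance -1; mR−mL=90/73 → turn +1·90°
n=1: pose=(3,5,S); sL=45/17, sR=45/53; mL=-5535/1802, mR=-45/106; mL+mR=-3150/901 → advance -1; mR−mL=45/17 → turn +1·90°
n=2: pose=(3,6,E); sL=18/25, sR=90/41; mL=-1863/1025, mR=-45/41; mL+mR=-2988/1025 → advance -1; mR−mL=18/25 → turn +1·90°
n=3: pose=(2,6,N); sL=45/82, sR=9/8; mL=-729/656, mR=-9/16; mL+mR=-549/328 → advance -1; mR−mL=45/82 → turn +1·90°
n=4: pose=(2,5,W); sL=90/73, sR=18/29; mL=-3267/2117, mR=-9/29; mL+mR=-3924/2117 → advance -1; mR−mL=90/73 → turn +1·90°
n=5: pose=(3,5,S); sL=45/17, sR=45/53; mL=-5535/1802, mR=-45/106; mL+mR=-3150/901 → advance -1; mR−mL=45/17 → turn +1·90°
n=6: pose=(3,6,E); sL=18/25, sR=90/41; mL=-1863/1025, mR=-45/41; mL+mR=-2988/1025 → advance -1; mR−mL=18/25 → turn +1·90°
n=7: pose=(2,6,N); sL=45/82, sR=9/8; mL=-729/656, mR=-9/16; mL+mR=-549/328 → advance -1; mR−mL=45/82 → turn +1·90°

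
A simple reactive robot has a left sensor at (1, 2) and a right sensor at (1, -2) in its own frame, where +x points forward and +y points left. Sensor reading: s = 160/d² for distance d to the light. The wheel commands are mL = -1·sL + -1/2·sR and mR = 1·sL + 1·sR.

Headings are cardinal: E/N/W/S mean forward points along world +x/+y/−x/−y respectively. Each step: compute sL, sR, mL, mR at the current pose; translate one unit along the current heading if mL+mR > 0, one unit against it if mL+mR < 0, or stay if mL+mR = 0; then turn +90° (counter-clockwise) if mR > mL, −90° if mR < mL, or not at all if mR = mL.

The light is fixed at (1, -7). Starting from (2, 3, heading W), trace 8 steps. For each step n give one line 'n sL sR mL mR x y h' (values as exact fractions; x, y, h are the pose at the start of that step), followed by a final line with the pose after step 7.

0 5/2 10/9 -55/18 65/18 2 3 W
1 32/17 32/17 -48/17 64/17 1 3 S
2 80/61 16/5 -888/305 1376/305 1 2 E
3 160/101 160/109 -25520/11009 33600/11009 2 2 N
4 5/2 10/9 -55/18 65/18 2 3 W
5 32/17 32/17 -48/17 64/17 1 3 S
6 80/61 16/5 -888/305 1376/305 1 2 E
7 160/101 160/109 -25520/11009 33600/11009 2 2 N
final 2 3 W

n=0: pose=(2,3,W); sL=5/2, sR=10/9; mL=-55/18, mR=65/18; mL+mR=5/9 → advance +1; mR−mL=20/3 → turn +1·90°
n=1: pose=(1,3,S); sL=32/17, sR=32/17; mL=-48/17, mR=64/17; mL+mR=16/17 → advance +1; mR−mL=112/17 → turn +1·90°
n=2: pose=(1,2,E); sL=80/61, sR=16/5; mL=-888/305, mR=1376/305; mL+mR=8/5 → advance +1; mR−mL=2264/305 → turn +1·90°
n=3: pose=(2,2,N); sL=160/101, sR=160/109; mL=-25520/11009, mR=33600/11009; mL+mR=80/109 → advance +1; mR−mL=59120/11009 → turn +1·90°
n=4: pose=(2,3,W); sL=5/2, sR=10/9; mL=-55/18, mR=65/18; mL+mR=5/9 → advance +1; mR−mL=20/3 → turn +1·90°
n=5: pose=(1,3,S); sL=32/17, sR=32/17; mL=-48/17, mR=64/17; mL+mR=16/17 → advance +1; mR−mL=112/17 → turn +1·90°
n=6: pose=(1,2,E); sL=80/61, sR=16/5; mL=-888/305, mR=1376/305; mL+mR=8/5 → advance +1; mR−mL=2264/305 → turn +1·90°
n=7: pose=(2,2,N); sL=160/101, sR=160/109; mL=-25520/11009, mR=33600/11009; mL+mR=80/109 → advance +1; mR−mL=59120/11009 → turn +1·90°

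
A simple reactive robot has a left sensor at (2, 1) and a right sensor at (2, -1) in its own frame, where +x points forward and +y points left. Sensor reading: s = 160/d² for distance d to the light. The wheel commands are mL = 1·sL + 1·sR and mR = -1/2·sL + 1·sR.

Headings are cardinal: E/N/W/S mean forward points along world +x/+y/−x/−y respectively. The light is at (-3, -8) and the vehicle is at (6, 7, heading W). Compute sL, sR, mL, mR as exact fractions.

left sensor world pos  = (4, 6); dL² = 245
right sensor world pos = (4, 8); dR² = 305
sL = 160/245 = 32/49
sR = 160/305 = 32/61
mL = 1·sL + 1·sR = 3520/2989
mR = -1/2·sL + 1·sR = 592/2989

32/49 32/61 3520/2989 592/2989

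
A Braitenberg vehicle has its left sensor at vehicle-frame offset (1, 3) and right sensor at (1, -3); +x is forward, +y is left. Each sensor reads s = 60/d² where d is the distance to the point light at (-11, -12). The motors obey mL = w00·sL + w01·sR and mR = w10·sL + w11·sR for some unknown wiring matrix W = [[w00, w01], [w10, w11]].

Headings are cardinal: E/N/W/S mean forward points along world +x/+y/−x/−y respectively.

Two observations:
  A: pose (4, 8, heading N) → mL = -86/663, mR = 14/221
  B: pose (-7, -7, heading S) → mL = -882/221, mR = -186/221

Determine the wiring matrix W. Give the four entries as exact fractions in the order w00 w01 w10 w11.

-1/2 -1 1 -1/2

obs A: pose=(4,8,N) → sL=4/39, sR=4/51, mL=-86/663, mR=14/221
obs B: pose=(-7,-7,S) → sL=12/13, sR=60/17, mL=-882/221, mR=-186/221
sensor matrix S = [[4/39, 4/51], [12/13, 60/17]]; det S = 64/221
solve [mL_A; mL_B] = S·[w00; w01] and [mR_A; mR_B] = S·[w10; w11]:
  w00 = -1/2, w01 = -1, w10 = 1, w11 = -1/2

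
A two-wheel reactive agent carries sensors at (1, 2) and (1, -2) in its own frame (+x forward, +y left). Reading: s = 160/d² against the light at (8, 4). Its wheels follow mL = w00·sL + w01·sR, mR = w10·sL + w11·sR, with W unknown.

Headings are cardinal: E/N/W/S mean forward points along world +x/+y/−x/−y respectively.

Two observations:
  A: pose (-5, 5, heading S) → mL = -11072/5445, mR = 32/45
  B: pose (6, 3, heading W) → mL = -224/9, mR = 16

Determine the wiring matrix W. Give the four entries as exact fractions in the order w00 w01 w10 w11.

-1 -1 0 1

obs A: pose=(-5,5,S) → sL=160/121, sR=32/45, mL=-11072/5445, mR=32/45
obs B: pose=(6,3,W) → sL=80/9, sR=16, mL=-224/9, mR=16
sensor matrix S = [[160/121, 32/45], [80/9, 16]]; det S = 145408/9801
solve [mL_A; mL_B] = S·[w00; w01] and [mR_A; mR_B] = S·[w10; w11]:
  w00 = -1, w01 = -1, w10 = 0, w11 = 1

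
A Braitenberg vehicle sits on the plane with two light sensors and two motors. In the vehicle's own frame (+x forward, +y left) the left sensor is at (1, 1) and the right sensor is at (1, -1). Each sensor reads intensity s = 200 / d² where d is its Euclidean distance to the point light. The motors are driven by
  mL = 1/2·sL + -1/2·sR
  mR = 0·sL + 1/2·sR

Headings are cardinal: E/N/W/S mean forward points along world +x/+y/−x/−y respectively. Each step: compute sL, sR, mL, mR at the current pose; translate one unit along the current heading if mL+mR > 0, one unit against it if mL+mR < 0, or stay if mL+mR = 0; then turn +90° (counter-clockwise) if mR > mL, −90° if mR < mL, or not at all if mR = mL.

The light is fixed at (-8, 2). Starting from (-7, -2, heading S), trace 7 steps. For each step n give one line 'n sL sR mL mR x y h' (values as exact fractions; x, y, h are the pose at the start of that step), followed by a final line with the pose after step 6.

0 200/29 8 -16/29 4 -7 -2 S
1 10 5 5/2 5/2 -7 -3 E
2 8 40/9 16/9 20/9 -6 -3 E
3 10 25/4 15/8 25/8 -5 -3 N
4 200/29 200/13 -1600/377 100/13 -5 -2 W
5 100/17 100/13 -200/221 50/13 -6 -2 S
6 8 40/9 16/9 20/9 -6 -3 E
final -5 -3 N

n=0: pose=(-7,-2,S); sL=200/29, sR=8; mL=-16/29, mR=4; mL+mR=100/29 → advance +1; mR−mL=132/29 → turn +1·90°
n=1: pose=(-7,-3,E); sL=10, sR=5; mL=5/2, mR=5/2; mL+mR=5 → advance +1; mR−mL=0 → turn +0·90°
n=2: pose=(-6,-3,E); sL=8, sR=40/9; mL=16/9, mR=20/9; mL+mR=4 → advance +1; mR−mL=4/9 → turn +1·90°
n=3: pose=(-5,-3,N); sL=10, sR=25/4; mL=15/8, mR=25/8; mL+mR=5 → advance +1; mR−mL=5/4 → turn +1·90°
n=4: pose=(-5,-2,W); sL=200/29, sR=200/13; mL=-1600/377, mR=100/13; mL+mR=100/29 → advance +1; mR−mL=4500/377 → turn +1·90°
n=5: pose=(-6,-2,S); sL=100/17, sR=100/13; mL=-200/221, mR=50/13; mL+mR=50/17 → advance +1; mR−mL=1050/221 → turn +1·90°
n=6: pose=(-6,-3,E); sL=8, sR=40/9; mL=16/9, mR=20/9; mL+mR=4 → advance +1; mR−mL=4/9 → turn +1·90°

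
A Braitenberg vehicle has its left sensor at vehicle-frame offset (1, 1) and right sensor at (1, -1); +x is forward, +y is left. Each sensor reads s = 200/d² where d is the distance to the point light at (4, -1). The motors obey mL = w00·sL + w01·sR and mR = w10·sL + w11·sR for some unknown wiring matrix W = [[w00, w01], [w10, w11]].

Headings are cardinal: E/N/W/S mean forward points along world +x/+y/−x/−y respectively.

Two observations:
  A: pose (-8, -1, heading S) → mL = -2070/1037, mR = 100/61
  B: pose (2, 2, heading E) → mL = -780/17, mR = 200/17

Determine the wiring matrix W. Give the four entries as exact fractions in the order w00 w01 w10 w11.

obs A: pose=(-8,-1,S) → sL=100/61, sR=20/17, mL=-2070/1037, mR=100/61
obs B: pose=(2,2,E) → sL=200/17, sR=40, mL=-780/17, mR=200/17
sensor matrix S = [[100/61, 20/17], [200/17, 40]]; det S = 912000/17629
solve [mL_A; mL_B] = S·[w00; w01] and [mR_A; mR_B] = S·[w10; w11]:
  w00 = -1/2, w01 = -1, w10 = 1, w11 = 0

-1/2 -1 1 0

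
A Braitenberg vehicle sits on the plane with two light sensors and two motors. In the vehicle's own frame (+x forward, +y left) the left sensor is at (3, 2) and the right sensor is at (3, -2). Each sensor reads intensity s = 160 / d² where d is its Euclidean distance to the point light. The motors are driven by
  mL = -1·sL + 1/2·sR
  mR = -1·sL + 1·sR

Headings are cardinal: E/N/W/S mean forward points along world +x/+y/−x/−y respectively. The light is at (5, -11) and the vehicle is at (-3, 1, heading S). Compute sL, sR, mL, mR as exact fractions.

left sensor world pos  = (-1, -2); dL² = 117
right sensor world pos = (-5, -2); dR² = 181
sL = 160/117 = 160/117
sR = 160/181 = 160/181
mL = -1·sL + 1/2·sR = -19600/21177
mR = -1·sL + 1·sR = -10240/21177

160/117 160/181 -19600/21177 -10240/21177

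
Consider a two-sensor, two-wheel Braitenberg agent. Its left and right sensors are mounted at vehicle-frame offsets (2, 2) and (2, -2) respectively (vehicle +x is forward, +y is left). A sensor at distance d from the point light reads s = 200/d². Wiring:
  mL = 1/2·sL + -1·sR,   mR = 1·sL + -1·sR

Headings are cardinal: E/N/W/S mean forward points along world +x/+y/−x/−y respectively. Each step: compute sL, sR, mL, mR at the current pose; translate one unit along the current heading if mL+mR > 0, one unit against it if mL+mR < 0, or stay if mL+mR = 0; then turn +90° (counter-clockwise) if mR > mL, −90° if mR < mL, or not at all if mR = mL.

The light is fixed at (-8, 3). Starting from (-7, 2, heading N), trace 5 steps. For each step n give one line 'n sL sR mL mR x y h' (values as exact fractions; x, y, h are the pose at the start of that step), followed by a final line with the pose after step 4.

n=0: pose=(-7,2,N); sL=100, sR=20; mL=30, mR=80; mL+mR=110 → advance +1; mR−mL=50 → turn +1·90°
n=1: pose=(-7,3,W); sL=40, sR=40; mL=-20, mR=0; mL+mR=-20 → advance -1; mR−mL=20 → turn +1·90°
n=2: pose=(-6,3,S); sL=10, sR=50; mL=-45, mR=-40; mL+mR=-85 → advance -1; mR−mL=5 → turn +1·90°
n=3: pose=(-6,4,E); sL=8, sR=200/17; mL=-132/17, mR=-64/17; mL+mR=-196/17 → advance -1; mR−mL=4 → turn +1·90°
n=4: pose=(-7,4,N); sL=20, sR=100/9; mL=-10/9, mR=80/9; mL+mR=70/9 → advance +1; mR−mL=10 → turn +1·90°

0 100 20 30 80 -7 2 N
1 40 40 -20 0 -7 3 W
2 10 50 -45 -40 -6 3 S
3 8 200/17 -132/17 -64/17 -6 4 E
4 20 100/9 -10/9 80/9 -7 4 N
final -7 5 W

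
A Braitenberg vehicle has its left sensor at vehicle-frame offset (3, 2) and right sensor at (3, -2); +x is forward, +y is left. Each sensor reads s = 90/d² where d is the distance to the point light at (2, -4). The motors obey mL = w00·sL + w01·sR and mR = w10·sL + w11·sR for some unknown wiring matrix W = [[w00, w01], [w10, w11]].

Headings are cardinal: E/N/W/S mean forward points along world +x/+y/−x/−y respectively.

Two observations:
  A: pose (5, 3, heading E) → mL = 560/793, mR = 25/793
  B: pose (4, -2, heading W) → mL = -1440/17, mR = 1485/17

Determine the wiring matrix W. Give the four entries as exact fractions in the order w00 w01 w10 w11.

obs A: pose=(5,3,E) → sL=10/13, sR=90/61, mL=560/793, mR=25/793
obs B: pose=(4,-2,W) → sL=90, sR=90/17, mL=-1440/17, mR=1485/17
sensor matrix S = [[10/13, 90/61], [90, 90/17]]; det S = -1735200/13481
solve [mL_A; mL_B] = S·[w00; w01] and [mR_A; mR_B] = S·[w10; w11]:
  w00 = -1, w01 = 1, w10 = 1, w11 = -1/2

-1 1 1 -1/2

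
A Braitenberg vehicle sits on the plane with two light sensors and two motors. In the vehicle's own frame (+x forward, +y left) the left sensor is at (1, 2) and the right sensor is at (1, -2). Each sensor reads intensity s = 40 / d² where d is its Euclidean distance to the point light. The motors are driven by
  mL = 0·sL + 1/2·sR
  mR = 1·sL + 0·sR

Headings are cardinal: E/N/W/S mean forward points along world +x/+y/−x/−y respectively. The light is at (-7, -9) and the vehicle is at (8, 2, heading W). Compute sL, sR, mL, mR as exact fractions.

left sensor world pos  = (7, 0); dL² = 277
right sensor world pos = (7, 4); dR² = 365
sL = 40/277 = 40/277
sR = 40/365 = 8/73
mL = 0·sL + 1/2·sR = 4/73
mR = 1·sL + 0·sR = 40/277

40/277 8/73 4/73 40/277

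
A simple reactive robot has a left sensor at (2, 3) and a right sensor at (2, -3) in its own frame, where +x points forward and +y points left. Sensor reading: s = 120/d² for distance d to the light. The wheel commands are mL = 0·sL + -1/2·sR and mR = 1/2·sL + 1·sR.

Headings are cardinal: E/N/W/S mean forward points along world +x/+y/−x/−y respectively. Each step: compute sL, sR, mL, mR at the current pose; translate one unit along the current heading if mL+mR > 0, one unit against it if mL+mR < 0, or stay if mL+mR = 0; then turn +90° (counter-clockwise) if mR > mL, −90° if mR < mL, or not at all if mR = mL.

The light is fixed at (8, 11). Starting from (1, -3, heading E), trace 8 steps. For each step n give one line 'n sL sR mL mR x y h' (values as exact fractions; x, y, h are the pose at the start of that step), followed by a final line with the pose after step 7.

n=0: pose=(1,-3,E); sL=60/73, sR=60/157; mL=-30/157, mR=9090/11461; mL+mR=6900/11461 → advance +1; mR−mL=11280/11461 → turn +1·90°
n=1: pose=(2,-3,N); sL=8/15, sR=40/51; mL=-20/51, mR=268/255; mL+mR=56/85 → advance +1; mR−mL=368/255 → turn +1·90°
n=2: pose=(2,-2,W); sL=3/8, sR=30/41; mL=-15/41, mR=603/656; mL+mR=363/656 → advance +1; mR−mL=843/656 → turn +1·90°
n=3: pose=(1,-2,S); sL=120/241, sR=24/65; mL=-12/65, mR=9684/15665; mL+mR=6792/15665 → advance +1; mR−mL=12576/15665 → turn +1·90°
n=4: pose=(1,-3,E); sL=60/73, sR=60/157; mL=-30/157, mR=9090/11461; mL+mR=6900/11461 → advance +1; mR−mL=11280/11461 → turn +1·90°
n=5: pose=(2,-3,N); sL=8/15, sR=40/51; mL=-20/51, mR=268/255; mL+mR=56/85 → advance +1; mR−mL=368/255 → turn +1·90°
n=6: pose=(2,-2,W); sL=3/8, sR=30/41; mL=-15/41, mR=603/656; mL+mR=363/656 → advance +1; mR−mL=843/656 → turn +1·90°
n=7: pose=(1,-2,S); sL=120/241, sR=24/65; mL=-12/65, mR=9684/15665; mL+mR=6792/15665 → advance +1; mR−mL=12576/15665 → turn +1·90°

0 60/73 60/157 -30/157 9090/11461 1 -3 E
1 8/15 40/51 -20/51 268/255 2 -3 N
2 3/8 30/41 -15/41 603/656 2 -2 W
3 120/241 24/65 -12/65 9684/15665 1 -2 S
4 60/73 60/157 -30/157 9090/11461 1 -3 E
5 8/15 40/51 -20/51 268/255 2 -3 N
6 3/8 30/41 -15/41 603/656 2 -2 W
7 120/241 24/65 -12/65 9684/15665 1 -2 S
final 1 -3 E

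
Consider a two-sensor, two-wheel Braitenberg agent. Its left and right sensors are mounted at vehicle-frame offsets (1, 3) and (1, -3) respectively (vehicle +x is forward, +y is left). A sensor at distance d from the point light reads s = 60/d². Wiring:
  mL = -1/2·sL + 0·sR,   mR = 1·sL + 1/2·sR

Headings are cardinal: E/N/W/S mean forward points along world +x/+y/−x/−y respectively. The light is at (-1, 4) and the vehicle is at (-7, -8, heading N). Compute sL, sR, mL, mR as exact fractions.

30/101 6/13 -15/101 693/1313

left sensor world pos  = (-10, -7); dL² = 202
right sensor world pos = (-4, -7); dR² = 130
sL = 60/202 = 30/101
sR = 60/130 = 6/13
mL = -1/2·sL + 0·sR = -15/101
mR = 1·sL + 1/2·sR = 693/1313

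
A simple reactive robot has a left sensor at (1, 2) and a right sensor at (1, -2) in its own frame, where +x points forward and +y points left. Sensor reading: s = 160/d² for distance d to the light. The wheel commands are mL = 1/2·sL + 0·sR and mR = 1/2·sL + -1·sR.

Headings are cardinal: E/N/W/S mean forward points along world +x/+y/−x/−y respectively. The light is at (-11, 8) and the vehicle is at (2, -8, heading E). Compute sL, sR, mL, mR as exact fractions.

20/49 4/13 10/49 -66/637

left sensor world pos  = (3, -6); dL² = 392
right sensor world pos = (3, -10); dR² = 520
sL = 160/392 = 20/49
sR = 160/520 = 4/13
mL = 1/2·sL + 0·sR = 10/49
mR = 1/2·sL + -1·sR = -66/637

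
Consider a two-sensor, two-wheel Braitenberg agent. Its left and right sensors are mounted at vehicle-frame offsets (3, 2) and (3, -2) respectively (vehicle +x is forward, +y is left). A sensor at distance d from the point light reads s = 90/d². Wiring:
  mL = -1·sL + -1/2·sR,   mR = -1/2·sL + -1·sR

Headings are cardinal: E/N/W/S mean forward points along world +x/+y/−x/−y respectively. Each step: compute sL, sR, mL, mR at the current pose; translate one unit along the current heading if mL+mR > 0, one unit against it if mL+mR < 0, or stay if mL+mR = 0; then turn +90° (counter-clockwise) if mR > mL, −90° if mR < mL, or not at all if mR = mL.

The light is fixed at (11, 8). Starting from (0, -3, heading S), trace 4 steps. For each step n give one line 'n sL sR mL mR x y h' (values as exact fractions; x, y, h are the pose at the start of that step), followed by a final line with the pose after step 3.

0 90/277 18/73 -9063/20221 -8271/20221 0 -3 S
1 45/64 45/104 -765/832 -1305/1664 0 -2 E
2 18/49 90/149 -4887/7301 -5751/7301 -1 -2 N
3 5/9 9/25 -331/450 -287/450 -1 -3 E
final -2 -3 N

n=0: pose=(0,-3,S); sL=90/277, sR=18/73; mL=-9063/20221, mR=-8271/20221; mL+mR=-17334/20221 → advance -1; mR−mL=792/20221 → turn +1·90°
n=1: pose=(0,-2,E); sL=45/64, sR=45/104; mL=-765/832, mR=-1305/1664; mL+mR=-2835/1664 → advance -1; mR−mL=225/1664 → turn +1·90°
n=2: pose=(-1,-2,N); sL=18/49, sR=90/149; mL=-4887/7301, mR=-5751/7301; mL+mR=-10638/7301 → advance -1; mR−mL=-864/7301 → turn -1·90°
n=3: pose=(-1,-3,E); sL=5/9, sR=9/25; mL=-331/450, mR=-287/450; mL+mR=-103/75 → advance -1; mR−mL=22/225 → turn +1·90°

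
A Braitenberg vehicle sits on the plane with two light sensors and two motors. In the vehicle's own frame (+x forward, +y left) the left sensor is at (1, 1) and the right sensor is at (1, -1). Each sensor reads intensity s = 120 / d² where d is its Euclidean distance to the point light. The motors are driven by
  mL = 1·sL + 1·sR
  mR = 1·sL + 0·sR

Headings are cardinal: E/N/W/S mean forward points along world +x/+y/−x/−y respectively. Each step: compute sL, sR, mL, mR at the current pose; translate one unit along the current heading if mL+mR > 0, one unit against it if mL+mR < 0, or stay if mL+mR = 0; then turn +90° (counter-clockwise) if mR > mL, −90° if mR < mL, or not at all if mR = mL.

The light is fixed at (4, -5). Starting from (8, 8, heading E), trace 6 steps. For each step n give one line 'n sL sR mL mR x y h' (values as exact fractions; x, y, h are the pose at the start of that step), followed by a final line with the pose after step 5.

0 120/221 120/169 3600/2873 120/221 8 8 E
1 2/3 3/4 17/12 2/3 9 8 S
2 120/137 24/37 7728/5069 120/137 9 7 W
3 60/89 60/97 11160/8633 60/89 8 7 N
4 120/221 120/169 3600/2873 120/221 8 8 E
5 2/3 3/4 17/12 2/3 9 8 S
final 9 7 W

n=0: pose=(8,8,E); sL=120/221, sR=120/169; mL=3600/2873, mR=120/221; mL+mR=5160/2873 → advance +1; mR−mL=-120/169 → turn -1·90°
n=1: pose=(9,8,S); sL=2/3, sR=3/4; mL=17/12, mR=2/3; mL+mR=25/12 → advance +1; mR−mL=-3/4 → turn -1·90°
n=2: pose=(9,7,W); sL=120/137, sR=24/37; mL=7728/5069, mR=120/137; mL+mR=12168/5069 → advance +1; mR−mL=-24/37 → turn -1·90°
n=3: pose=(8,7,N); sL=60/89, sR=60/97; mL=11160/8633, mR=60/89; mL+mR=16980/8633 → advance +1; mR−mL=-60/97 → turn -1·90°
n=4: pose=(8,8,E); sL=120/221, sR=120/169; mL=3600/2873, mR=120/221; mL+mR=5160/2873 → advance +1; mR−mL=-120/169 → turn -1·90°
n=5: pose=(9,8,S); sL=2/3, sR=3/4; mL=17/12, mR=2/3; mL+mR=25/12 → advance +1; mR−mL=-3/4 → turn -1·90°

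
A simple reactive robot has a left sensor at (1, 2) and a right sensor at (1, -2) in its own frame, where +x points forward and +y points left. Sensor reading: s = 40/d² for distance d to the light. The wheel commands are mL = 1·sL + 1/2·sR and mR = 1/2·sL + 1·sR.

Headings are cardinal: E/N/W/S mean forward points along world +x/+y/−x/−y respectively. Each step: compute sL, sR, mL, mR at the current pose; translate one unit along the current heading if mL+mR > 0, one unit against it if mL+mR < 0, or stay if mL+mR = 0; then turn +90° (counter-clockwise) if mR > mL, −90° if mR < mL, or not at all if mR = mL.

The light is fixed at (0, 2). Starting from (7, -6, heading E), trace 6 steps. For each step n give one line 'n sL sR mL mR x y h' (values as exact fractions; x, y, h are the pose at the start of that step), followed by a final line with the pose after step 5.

0 2/5 10/41 107/205 91/205 7 -6 E
1 40/181 40/117 8300/21177 9580/21177 8 -6 S
2 4/13 20/101 534/1313 462/1313 8 -7 E
3 40/221 40/149 10380/32929 11820/32929 9 -7 S
4 10/41 10/61 815/2501 715/2501 9 -8 E
5 8/53 8/37 508/1961 572/1961 10 -8 S
final 10 -9 E

n=0: pose=(7,-6,E); sL=2/5, sR=10/41; mL=107/205, mR=91/205; mL+mR=198/205 → advance +1; mR−mL=-16/205 → turn -1·90°
n=1: pose=(8,-6,S); sL=40/181, sR=40/117; mL=8300/21177, mR=9580/21177; mL+mR=5960/7059 → advance +1; mR−mL=1280/21177 → turn +1·90°
n=2: pose=(8,-7,E); sL=4/13, sR=20/101; mL=534/1313, mR=462/1313; mL+mR=996/1313 → advance +1; mR−mL=-72/1313 → turn -1·90°
n=3: pose=(9,-7,S); sL=40/221, sR=40/149; mL=10380/32929, mR=11820/32929; mL+mR=22200/32929 → advance +1; mR−mL=1440/32929 → turn +1·90°
n=4: pose=(9,-8,E); sL=10/41, sR=10/61; mL=815/2501, mR=715/2501; mL+mR=1530/2501 → advance +1; mR−mL=-100/2501 → turn -1·90°
n=5: pose=(10,-8,S); sL=8/53, sR=8/37; mL=508/1961, mR=572/1961; mL+mR=1080/1961 → advance +1; mR−mL=64/1961 → turn +1·90°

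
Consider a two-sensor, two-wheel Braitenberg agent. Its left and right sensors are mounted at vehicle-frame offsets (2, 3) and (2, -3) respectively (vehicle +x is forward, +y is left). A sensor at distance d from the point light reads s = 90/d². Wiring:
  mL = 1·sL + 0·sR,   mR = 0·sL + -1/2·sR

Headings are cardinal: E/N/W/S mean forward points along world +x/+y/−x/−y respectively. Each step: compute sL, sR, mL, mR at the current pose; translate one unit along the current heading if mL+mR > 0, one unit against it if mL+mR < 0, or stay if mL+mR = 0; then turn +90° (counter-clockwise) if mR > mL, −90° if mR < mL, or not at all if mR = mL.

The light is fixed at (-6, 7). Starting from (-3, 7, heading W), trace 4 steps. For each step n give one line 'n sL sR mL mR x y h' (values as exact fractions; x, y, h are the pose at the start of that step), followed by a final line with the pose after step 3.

n=0: pose=(-3,7,W); sL=9, sR=9; mL=9, mR=-9/2; mL+mR=9/2 → advance +1; mR−mL=-27/2 → turn -1·90°
n=1: pose=(-4,7,N); sL=18, sR=90/29; mL=18, mR=-45/29; mL+mR=477/29 → advance +1; mR−mL=-567/29 → turn -1·90°
n=2: pose=(-4,8,E); sL=45/16, sR=9/2; mL=45/16, mR=-9/4; mL+mR=9/16 → advance +1; mR−mL=-81/16 → turn -1·90°
n=3: pose=(-3,8,S); sL=90/37, sR=90; mL=90/37, mR=-45; mL+mR=-1575/37 → advance -1; mR−mL=-1755/37 → turn -1·90°

0 9 9 9 -9/2 -3 7 W
1 18 90/29 18 -45/29 -4 7 N
2 45/16 9/2 45/16 -9/4 -4 8 E
3 90/37 90 90/37 -45 -3 8 S
final -3 9 W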